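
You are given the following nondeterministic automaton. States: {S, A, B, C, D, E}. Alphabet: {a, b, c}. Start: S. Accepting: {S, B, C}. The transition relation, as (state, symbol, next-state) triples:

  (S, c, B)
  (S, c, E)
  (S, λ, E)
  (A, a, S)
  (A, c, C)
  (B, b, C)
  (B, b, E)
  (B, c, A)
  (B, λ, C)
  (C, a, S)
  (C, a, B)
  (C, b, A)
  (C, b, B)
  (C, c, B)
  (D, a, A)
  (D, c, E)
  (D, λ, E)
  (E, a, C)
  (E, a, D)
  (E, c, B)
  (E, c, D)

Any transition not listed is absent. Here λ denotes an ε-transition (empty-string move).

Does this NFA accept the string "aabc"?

Yes

Start: ε-closure({S}) = {S, E}.
Read 'a': S→∅, E→{C, D}; union {C, D}; ε-closure = {C, D, E}.
Read 'a': C→{S, B}, D→{A}, E→{C, D}; union {S, A, B, C, D}; ε-closure = {S, A, B, C, D, E}.
Read 'b': S→∅, A→∅, B→{C, E}, C→{A, B}, D→∅, E→∅; now {A, B, C, E}.
Read 'c': A→{C}, B→{A}, C→{B}, E→{B, D}; union {A, B, C, D}; ε-closure = {A, B, C, D, E}.
The final set {A, B, C, D, E} contains the accepting states B, C.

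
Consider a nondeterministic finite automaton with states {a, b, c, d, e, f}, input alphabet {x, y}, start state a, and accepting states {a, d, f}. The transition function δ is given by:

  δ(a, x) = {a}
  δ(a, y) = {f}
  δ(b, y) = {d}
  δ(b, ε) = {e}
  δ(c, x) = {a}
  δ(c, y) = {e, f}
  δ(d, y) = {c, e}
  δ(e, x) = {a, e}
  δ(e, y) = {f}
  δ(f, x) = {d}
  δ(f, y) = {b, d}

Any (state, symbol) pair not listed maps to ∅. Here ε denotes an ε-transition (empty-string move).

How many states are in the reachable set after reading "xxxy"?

1

Start in {a}.
Read 'x': a→{a}; now {a}.
Read 'x': a→{a}; now {a}.
Read 'x': a→{a}; now {a}.
Read 'y': a→{f}; now {f}.
That set has 1 state.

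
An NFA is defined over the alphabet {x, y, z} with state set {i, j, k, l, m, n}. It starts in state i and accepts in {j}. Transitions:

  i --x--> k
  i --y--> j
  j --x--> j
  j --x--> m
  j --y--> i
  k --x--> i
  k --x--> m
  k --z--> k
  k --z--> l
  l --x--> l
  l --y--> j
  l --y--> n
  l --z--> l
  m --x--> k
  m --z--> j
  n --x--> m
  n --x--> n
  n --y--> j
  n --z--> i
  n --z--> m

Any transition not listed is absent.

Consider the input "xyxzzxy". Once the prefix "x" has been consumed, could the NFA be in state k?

Start in {i}.
Read 'x': i→{k}; now {k}.
State k is in {k}.

Yes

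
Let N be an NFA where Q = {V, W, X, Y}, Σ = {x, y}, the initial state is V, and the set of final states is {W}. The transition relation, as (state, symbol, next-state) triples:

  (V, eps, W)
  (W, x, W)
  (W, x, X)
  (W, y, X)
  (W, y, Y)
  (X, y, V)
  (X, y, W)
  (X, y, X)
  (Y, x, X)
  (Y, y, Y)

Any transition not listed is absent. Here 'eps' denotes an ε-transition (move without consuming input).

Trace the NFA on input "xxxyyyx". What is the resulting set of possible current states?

{W, X}

Start: ε-closure({V}) = {V, W}.
Read 'x': V→∅, W→{W, X}; now {W, X}.
Read 'x': W→{W, X}, X→∅; now {W, X}.
Read 'x': W→{W, X}, X→∅; now {W, X}.
Read 'y': W→{X, Y}, X→{V, W, X}; now {V, W, X, Y}.
Read 'y': V→∅, W→{X, Y}, X→{V, W, X}, Y→{Y}; now {V, W, X, Y}.
Read 'y': V→∅, W→{X, Y}, X→{V, W, X}, Y→{Y}; now {V, W, X, Y}.
Read 'x': V→∅, W→{W, X}, X→∅, Y→{X}; now {W, X}.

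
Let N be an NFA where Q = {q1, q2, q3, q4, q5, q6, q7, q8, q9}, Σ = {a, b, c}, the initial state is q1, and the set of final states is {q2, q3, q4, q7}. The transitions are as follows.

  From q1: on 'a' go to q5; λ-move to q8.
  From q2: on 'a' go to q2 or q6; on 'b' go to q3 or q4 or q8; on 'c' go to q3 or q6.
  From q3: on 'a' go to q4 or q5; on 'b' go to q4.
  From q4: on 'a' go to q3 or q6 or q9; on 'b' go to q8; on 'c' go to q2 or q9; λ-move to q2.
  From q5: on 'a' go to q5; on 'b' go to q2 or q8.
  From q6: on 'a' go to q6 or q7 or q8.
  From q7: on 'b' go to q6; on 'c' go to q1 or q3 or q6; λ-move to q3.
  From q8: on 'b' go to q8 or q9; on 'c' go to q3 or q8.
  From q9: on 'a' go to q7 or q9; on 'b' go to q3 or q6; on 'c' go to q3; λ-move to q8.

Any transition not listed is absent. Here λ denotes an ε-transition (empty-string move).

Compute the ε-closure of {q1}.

{q1, q8}

Begin with {q1}.
ε-move q1 → q8; add q8.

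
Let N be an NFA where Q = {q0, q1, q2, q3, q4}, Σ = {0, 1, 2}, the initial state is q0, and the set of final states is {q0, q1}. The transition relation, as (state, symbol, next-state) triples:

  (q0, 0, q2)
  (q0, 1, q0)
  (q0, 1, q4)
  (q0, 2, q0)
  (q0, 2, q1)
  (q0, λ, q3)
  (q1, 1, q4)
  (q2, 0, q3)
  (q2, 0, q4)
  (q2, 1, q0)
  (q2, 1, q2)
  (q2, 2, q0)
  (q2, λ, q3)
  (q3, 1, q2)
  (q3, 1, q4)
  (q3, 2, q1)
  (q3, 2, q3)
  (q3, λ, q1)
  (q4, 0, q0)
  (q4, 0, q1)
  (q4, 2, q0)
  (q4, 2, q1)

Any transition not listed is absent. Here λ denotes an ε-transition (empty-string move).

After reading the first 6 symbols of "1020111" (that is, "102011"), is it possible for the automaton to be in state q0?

Start: ε-closure({q0}) = {q0, q1, q3}.
Read '1': {q0, q1, q3} → {q0, q1, q2, q3, q4}.
Read '0': {q0, q1, q2, q3, q4} → {q0, q1, q2, q3, q4}.
Read '2': {q0, q1, q2, q3, q4} → {q0, q1, q3}.
Read '0': {q0, q1, q3} → {q1, q2, q3}.
Read '1': {q1, q2, q3} → {q0, q1, q2, q3, q4}.
Read '1': {q0, q1, q2, q3, q4} → {q0, q1, q2, q3, q4}.
State q0 is in {q0, q1, q2, q3, q4}.

Yes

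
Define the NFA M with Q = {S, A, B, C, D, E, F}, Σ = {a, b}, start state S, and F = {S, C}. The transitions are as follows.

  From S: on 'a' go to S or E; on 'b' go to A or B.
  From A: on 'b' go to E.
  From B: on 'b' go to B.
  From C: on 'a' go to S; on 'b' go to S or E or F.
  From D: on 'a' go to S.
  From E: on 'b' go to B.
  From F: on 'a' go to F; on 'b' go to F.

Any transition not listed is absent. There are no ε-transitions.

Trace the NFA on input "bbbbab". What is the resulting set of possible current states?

∅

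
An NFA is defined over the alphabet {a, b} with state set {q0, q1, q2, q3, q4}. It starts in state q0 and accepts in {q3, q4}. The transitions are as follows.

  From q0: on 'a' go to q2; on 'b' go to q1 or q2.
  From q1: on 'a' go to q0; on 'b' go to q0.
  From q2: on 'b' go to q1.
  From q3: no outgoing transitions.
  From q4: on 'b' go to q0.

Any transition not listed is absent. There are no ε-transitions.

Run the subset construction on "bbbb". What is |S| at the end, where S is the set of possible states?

3

Start in {q0}.
Read 'b': {q0} → {q1, q2}.
Read 'b': {q1, q2} → {q0, q1}.
Read 'b': {q0, q1} → {q0, q1, q2}.
Read 'b': {q0, q1, q2} → {q0, q1, q2}.
That set has 3 states.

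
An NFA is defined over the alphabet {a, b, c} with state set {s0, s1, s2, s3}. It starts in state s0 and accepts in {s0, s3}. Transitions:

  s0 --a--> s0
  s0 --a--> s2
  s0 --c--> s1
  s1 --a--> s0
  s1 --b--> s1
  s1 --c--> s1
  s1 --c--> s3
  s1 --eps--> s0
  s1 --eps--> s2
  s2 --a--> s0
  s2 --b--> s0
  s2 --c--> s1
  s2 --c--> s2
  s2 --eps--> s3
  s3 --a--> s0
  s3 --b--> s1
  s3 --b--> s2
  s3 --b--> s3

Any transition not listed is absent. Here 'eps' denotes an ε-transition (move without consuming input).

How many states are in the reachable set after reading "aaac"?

Start in {s0}.
Read 'a': s0→{s0, s2}; union {s0, s2}; ε-closure = {s0, s2, s3}.
Read 'a': s0→{s0, s2}, s2→{s0}, s3→{s0}; union {s0, s2}; ε-closure = {s0, s2, s3}.
Read 'a': s0→{s0, s2}, s2→{s0}, s3→{s0}; union {s0, s2}; ε-closure = {s0, s2, s3}.
Read 'c': s0→{s1}, s2→{s1, s2}, s3→∅; union {s1, s2}; ε-closure = {s0, s1, s2, s3}.
That set has 4 states.

4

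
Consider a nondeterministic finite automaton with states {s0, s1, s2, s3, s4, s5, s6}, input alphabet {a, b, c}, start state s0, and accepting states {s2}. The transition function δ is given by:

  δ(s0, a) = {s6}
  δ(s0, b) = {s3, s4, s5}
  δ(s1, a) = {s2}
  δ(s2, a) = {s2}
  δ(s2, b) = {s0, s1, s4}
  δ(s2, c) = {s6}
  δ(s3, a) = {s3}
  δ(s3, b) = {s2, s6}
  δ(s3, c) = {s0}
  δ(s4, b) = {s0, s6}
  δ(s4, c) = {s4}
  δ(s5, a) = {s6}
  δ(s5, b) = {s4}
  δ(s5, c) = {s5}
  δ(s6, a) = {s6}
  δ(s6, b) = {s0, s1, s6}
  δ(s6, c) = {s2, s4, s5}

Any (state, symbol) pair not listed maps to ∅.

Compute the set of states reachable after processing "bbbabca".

{s2, s6}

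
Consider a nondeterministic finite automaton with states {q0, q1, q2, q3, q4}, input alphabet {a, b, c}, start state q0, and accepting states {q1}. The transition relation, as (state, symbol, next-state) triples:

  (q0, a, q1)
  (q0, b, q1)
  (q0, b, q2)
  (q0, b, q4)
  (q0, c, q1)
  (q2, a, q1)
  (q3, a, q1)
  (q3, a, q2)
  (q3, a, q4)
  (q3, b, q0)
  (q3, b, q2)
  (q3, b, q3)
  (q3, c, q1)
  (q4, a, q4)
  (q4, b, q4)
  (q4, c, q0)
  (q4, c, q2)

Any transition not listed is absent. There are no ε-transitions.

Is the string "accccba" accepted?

No

Start in {q0}.
Read 'a': {q0} → {q1}.
Read 'c': {q1} → ∅.
The set is empty and remains empty for the remaining 5 symbols.
The final set ∅ contains no accepting state.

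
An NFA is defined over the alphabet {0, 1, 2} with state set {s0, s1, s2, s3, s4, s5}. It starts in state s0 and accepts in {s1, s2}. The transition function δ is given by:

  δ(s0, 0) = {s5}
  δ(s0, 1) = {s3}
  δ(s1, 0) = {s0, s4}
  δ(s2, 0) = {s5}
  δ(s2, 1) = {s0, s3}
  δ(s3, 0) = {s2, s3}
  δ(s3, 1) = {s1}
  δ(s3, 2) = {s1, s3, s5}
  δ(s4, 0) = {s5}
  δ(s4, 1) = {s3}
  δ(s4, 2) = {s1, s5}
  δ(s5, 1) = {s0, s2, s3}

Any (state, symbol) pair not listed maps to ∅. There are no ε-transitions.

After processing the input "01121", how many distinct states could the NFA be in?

4

Start in {s0}.
Read '0': s0→{s5}; now {s5}.
Read '1': s5→{s0, s2, s3}; now {s0, s2, s3}.
Read '1': s0→{s3}, s2→{s0, s3}, s3→{s1}; now {s0, s1, s3}.
Read '2': s0→∅, s1→∅, s3→{s1, s3, s5}; now {s1, s3, s5}.
Read '1': s1→∅, s3→{s1}, s5→{s0, s2, s3}; now {s0, s1, s2, s3}.
That set has 4 states.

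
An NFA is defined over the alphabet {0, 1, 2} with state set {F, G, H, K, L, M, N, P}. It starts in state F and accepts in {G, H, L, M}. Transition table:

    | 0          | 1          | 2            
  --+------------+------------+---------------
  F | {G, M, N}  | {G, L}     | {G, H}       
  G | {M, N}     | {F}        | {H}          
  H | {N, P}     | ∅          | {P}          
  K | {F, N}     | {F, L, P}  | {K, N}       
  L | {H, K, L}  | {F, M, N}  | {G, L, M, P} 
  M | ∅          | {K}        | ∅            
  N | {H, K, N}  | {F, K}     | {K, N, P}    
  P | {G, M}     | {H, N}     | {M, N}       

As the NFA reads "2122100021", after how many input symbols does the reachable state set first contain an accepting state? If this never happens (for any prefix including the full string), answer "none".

1

Start in {F}.
Read '2': F→{G, H}; now {G, H}.
None of the earlier sets intersect F, but {G, H} does.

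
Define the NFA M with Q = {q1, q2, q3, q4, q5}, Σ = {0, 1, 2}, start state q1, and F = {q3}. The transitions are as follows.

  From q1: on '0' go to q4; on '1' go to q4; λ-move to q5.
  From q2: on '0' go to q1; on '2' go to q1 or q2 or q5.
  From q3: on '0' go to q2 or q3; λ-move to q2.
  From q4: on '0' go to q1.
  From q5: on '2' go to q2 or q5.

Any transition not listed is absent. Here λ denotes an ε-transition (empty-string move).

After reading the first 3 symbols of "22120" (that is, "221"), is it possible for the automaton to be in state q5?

No

Start: ε-closure({q1}) = {q1, q5}.
Read '2': q1→∅, q5→{q2, q5}; now {q2, q5}.
Read '2': q2→{q1, q2, q5}, q5→{q2, q5}; now {q1, q2, q5}.
Read '1': q1→{q4}, q2→∅, q5→∅; now {q4}.
State q5 is not in {q4}.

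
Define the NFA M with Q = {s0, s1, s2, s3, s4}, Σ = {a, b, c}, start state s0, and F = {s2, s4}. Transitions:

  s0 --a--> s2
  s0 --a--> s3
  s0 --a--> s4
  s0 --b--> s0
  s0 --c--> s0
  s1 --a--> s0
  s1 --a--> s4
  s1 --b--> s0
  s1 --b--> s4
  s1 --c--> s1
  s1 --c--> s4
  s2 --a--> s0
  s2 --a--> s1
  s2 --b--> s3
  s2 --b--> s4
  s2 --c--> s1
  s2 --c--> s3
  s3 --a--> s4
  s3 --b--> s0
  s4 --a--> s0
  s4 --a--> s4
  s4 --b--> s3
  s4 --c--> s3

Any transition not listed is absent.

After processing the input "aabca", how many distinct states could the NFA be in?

Start in {s0}.
Read 'a': {s0} → {s2, s3, s4}.
Read 'a': {s2, s3, s4} → {s0, s1, s4}.
Read 'b': {s0, s1, s4} → {s0, s3, s4}.
Read 'c': {s0, s3, s4} → {s0, s3}.
Read 'a': {s0, s3} → {s2, s3, s4}.
That set has 3 states.

3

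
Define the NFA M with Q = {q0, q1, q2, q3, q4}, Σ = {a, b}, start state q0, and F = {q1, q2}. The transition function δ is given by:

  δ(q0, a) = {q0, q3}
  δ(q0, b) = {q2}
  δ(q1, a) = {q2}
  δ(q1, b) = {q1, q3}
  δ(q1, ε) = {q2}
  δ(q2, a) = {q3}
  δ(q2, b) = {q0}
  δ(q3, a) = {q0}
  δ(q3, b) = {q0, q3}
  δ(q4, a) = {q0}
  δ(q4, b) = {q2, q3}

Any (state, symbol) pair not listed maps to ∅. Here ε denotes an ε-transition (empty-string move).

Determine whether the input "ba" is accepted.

Start in {q0}.
Read 'b': q0→{q2}; now {q2}.
Read 'a': q2→{q3}; now {q3}.
The final set {q3} contains no accepting state.

No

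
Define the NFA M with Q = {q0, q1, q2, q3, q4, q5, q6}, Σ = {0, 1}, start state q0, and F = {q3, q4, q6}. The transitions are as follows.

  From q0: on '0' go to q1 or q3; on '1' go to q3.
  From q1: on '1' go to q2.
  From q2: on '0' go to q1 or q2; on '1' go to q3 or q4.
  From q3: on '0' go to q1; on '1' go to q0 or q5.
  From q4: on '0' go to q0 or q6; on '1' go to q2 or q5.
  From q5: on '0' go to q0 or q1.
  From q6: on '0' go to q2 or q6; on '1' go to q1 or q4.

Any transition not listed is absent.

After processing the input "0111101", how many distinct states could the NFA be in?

4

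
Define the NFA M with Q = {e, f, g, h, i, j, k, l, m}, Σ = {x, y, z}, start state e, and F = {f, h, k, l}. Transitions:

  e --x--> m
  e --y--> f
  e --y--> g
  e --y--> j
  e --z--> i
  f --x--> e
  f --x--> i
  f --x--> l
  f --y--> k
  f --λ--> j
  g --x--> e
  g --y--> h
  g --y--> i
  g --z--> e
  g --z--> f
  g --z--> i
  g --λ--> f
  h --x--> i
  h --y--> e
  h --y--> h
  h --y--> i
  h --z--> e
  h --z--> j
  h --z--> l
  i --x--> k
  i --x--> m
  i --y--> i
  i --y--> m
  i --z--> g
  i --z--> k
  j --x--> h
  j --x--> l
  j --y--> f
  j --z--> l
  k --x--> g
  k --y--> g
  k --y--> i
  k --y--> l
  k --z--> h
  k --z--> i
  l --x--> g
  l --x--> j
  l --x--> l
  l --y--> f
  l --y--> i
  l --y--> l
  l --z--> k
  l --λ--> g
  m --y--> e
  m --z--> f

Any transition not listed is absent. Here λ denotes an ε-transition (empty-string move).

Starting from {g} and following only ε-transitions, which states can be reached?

{f, g, j}

Begin with {g}.
ε-move g → f; add f.
ε-move f → j; add j.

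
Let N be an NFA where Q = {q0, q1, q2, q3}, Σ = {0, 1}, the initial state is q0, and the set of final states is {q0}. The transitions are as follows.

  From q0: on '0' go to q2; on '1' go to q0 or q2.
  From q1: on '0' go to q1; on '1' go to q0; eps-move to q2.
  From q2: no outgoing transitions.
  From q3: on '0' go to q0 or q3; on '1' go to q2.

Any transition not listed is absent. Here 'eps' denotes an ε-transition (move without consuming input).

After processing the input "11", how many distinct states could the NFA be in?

Start in {q0}.
Read '1': {q0} → {q0, q2}.
Read '1': {q0, q2} → {q0, q2}.
That set has 2 states.

2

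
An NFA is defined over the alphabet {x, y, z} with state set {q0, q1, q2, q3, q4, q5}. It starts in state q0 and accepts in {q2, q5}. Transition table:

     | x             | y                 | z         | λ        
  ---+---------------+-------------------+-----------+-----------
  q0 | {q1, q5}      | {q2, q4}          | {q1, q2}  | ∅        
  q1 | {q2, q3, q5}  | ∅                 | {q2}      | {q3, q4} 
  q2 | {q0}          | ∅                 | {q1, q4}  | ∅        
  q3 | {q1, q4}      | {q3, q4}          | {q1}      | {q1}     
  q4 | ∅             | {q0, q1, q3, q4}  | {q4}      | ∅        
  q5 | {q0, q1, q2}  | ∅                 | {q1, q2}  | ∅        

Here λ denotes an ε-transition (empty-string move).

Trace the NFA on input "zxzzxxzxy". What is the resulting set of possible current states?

{q0, q1, q2, q3, q4}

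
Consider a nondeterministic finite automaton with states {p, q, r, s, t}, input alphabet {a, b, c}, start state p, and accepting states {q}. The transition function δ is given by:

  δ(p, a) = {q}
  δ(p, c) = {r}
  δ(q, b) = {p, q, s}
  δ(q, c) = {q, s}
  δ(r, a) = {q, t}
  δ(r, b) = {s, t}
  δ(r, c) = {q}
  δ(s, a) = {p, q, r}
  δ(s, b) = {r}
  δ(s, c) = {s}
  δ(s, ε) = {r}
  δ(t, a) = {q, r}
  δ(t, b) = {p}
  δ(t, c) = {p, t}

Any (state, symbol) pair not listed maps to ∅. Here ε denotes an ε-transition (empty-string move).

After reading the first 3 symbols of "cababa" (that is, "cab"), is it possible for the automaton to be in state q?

Yes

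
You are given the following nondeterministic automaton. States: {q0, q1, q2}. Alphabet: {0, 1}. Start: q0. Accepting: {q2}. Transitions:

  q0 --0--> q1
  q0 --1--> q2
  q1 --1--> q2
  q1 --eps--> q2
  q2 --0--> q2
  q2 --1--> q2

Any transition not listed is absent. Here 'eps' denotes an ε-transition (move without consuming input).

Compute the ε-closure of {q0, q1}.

{q0, q1, q2}

Begin with {q0, q1}.
ε-move q1 → q2; add q2.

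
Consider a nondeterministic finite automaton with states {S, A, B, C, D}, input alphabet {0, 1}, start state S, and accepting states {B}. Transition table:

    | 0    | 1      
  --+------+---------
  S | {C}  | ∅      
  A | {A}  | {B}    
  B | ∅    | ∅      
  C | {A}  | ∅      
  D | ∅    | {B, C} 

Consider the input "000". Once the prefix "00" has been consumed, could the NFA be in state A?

Start in {S}.
Read '0': S→{C}; now {C}.
Read '0': C→{A}; now {A}.
State A is in {A}.

Yes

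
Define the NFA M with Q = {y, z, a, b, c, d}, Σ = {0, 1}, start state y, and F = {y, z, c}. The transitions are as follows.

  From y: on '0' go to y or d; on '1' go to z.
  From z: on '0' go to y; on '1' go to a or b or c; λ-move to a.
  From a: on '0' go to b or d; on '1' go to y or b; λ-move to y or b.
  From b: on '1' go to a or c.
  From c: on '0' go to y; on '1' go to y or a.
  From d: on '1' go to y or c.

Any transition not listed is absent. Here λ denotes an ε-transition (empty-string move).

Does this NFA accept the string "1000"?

Start in {y}.
Read '1': y→{z}; union {z}; ε-closure = {y, z, a, b}.
Read '0': y→{y, d}, z→{y}, a→{b, d}, b→∅; now {y, b, d}.
Read '0': y→{y, d}, b→∅, d→∅; now {y, d}.
Read '0': y→{y, d}, d→∅; now {y, d}.
The final set {y, d} contains the accepting state y.

Yes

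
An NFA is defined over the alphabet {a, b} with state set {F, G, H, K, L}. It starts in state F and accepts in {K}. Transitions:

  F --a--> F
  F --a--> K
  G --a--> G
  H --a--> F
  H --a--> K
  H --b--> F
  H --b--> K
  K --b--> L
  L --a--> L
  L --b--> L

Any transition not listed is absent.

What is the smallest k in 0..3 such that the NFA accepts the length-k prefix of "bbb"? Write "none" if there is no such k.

none

Start in {F}.
Read 'b': F→∅; now ∅.
The set is empty and remains empty for the remaining 2 symbols.
No reachable set along the way intersects F.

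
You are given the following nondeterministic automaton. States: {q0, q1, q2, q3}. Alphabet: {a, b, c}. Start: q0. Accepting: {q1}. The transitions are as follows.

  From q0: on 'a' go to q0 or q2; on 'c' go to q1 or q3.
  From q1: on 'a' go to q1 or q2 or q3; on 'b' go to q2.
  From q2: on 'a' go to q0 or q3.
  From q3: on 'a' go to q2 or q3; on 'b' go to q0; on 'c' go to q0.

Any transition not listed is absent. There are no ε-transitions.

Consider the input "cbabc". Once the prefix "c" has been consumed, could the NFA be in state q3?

Start in {q0}.
Read 'c': {q0} → {q1, q3}.
State q3 is in {q1, q3}.

Yes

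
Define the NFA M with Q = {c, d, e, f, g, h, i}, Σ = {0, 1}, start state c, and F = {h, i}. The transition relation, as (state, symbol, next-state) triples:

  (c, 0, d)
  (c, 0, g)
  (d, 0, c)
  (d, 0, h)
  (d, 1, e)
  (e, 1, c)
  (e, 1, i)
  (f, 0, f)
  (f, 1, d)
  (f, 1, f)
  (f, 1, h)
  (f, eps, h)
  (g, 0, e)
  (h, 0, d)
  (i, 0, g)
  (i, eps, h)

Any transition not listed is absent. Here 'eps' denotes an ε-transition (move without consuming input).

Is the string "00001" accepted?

Start in {c}.
Read '0': {c} → {d, g}.
Read '0': {d, g} → {c, e, h}.
Read '0': {c, e, h} → {d, g}.
Read '0': {d, g} → {c, e, h}.
Read '1': {c, e, h} → {c, h, i}.
The final set {c, h, i} contains the accepting states h, i.

Yes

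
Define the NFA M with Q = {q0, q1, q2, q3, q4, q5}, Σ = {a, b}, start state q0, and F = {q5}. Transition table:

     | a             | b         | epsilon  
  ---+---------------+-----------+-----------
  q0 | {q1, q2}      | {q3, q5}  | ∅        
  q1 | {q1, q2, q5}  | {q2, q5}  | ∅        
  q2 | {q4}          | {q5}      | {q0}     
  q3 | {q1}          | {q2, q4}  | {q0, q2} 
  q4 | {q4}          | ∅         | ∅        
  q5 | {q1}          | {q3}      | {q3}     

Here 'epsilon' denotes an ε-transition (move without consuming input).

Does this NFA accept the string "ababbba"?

Start in {q0}.
Read 'a': {q0} → {q0, q1, q2}.
Read 'b': {q0, q1, q2} → {q0, q2, q3, q5}.
Read 'a': {q0, q2, q3, q5} → {q0, q1, q2, q4}.
Read 'b': {q0, q1, q2, q4} → {q0, q2, q3, q5}.
Read 'b': {q0, q2, q3, q5} → {q0, q2, q3, q4, q5}.
Read 'b': {q0, q2, q3, q4, q5} → {q0, q2, q3, q4, q5}.
Read 'a': {q0, q2, q3, q4, q5} → {q0, q1, q2, q4}.
The final set {q0, q1, q2, q4} contains no accepting state.

No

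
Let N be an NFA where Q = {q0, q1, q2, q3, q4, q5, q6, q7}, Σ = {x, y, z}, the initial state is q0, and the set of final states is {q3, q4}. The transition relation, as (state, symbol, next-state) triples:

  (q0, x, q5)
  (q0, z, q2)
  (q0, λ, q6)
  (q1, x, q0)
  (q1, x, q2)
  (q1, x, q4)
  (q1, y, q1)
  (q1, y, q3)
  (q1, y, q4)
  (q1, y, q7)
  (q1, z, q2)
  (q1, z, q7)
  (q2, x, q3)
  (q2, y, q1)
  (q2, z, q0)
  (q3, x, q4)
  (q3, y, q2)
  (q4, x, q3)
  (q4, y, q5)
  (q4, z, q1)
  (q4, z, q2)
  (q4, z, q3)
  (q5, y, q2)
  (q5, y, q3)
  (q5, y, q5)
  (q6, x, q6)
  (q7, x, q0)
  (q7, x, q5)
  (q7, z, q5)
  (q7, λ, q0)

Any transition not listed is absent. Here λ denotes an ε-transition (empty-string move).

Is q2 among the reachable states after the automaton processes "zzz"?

Yes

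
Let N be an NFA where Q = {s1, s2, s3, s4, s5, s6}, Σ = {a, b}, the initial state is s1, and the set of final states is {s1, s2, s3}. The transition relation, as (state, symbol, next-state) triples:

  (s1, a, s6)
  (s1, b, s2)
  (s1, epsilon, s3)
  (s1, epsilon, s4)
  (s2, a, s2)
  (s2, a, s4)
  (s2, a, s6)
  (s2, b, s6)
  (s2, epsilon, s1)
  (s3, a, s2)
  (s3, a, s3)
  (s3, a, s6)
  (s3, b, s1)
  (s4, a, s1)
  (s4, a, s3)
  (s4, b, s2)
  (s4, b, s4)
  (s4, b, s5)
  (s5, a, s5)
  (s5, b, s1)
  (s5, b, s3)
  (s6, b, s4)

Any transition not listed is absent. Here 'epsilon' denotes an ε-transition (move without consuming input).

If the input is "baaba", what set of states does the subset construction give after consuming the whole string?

{s1, s2, s3, s4, s5, s6}

Start: ε-closure({s1}) = {s1, s3, s4}.
Read 'b': {s1, s3, s4} → {s1, s2, s3, s4, s5}.
Read 'a': {s1, s2, s3, s4, s5} → {s1, s2, s3, s4, s5, s6}.
Read 'a': {s1, s2, s3, s4, s5, s6} → {s1, s2, s3, s4, s5, s6}.
Read 'b': {s1, s2, s3, s4, s5, s6} → {s1, s2, s3, s4, s5, s6}.
Read 'a': {s1, s2, s3, s4, s5, s6} → {s1, s2, s3, s4, s5, s6}.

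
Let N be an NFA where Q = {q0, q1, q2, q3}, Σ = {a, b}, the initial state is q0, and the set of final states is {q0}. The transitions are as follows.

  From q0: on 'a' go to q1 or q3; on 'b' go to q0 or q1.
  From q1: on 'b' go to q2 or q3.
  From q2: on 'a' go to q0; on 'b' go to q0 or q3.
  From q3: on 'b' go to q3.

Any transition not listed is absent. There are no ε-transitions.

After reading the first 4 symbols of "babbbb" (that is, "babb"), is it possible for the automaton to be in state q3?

Start in {q0}.
Read 'b': {q0} → {q0, q1}.
Read 'a': {q0, q1} → {q1, q3}.
Read 'b': {q1, q3} → {q2, q3}.
Read 'b': {q2, q3} → {q0, q3}.
State q3 is in {q0, q3}.

Yes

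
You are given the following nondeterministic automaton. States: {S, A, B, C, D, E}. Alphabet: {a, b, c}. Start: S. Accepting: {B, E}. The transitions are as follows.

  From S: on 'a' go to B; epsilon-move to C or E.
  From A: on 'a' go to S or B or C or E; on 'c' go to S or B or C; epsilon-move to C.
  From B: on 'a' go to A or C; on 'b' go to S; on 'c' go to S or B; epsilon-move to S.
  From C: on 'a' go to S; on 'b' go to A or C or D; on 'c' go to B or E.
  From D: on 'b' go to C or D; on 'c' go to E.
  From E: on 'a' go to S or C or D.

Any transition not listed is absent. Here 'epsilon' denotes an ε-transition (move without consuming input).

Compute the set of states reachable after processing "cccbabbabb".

Start: ε-closure({S}) = {S, C, E}.
Read 'c': {S, C, E} → {S, B, C, E}.
Read 'c': {S, B, C, E} → {S, B, C, E}.
Read 'c': {S, B, C, E} → {S, B, C, E}.
Read 'b': {S, B, C, E} → {S, A, C, D, E}.
Read 'a': {S, A, C, D, E} → {S, B, C, D, E}.
Read 'b': {S, B, C, D, E} → {S, A, C, D, E}.
Read 'b': {S, A, C, D, E} → {A, C, D}.
Read 'a': {A, C, D} → {S, B, C, E}.
Read 'b': {S, B, C, E} → {S, A, C, D, E}.
Read 'b': {S, A, C, D, E} → {A, C, D}.

{A, C, D}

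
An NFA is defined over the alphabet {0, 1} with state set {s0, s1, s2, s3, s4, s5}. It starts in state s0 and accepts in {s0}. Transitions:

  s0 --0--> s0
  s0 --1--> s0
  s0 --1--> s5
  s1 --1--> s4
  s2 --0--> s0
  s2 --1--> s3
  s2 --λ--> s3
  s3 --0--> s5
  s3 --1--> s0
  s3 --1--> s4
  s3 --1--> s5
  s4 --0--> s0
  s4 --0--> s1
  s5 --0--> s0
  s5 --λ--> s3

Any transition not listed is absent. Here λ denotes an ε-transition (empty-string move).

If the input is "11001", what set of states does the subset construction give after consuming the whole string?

{s0, s3, s4, s5}

Start in {s0}.
Read '1': s0→{s0, s5}; union {s0, s5}; ε-closure = {s0, s3, s5}.
Read '1': s0→{s0, s5}, s3→{s0, s4, s5}, s5→∅; union {s0, s4, s5}; ε-closure = {s0, s3, s4, s5}.
Read '0': s0→{s0}, s3→{s5}, s4→{s0, s1}, s5→{s0}; union {s0, s1, s5}; ε-closure = {s0, s1, s3, s5}.
Read '0': s0→{s0}, s1→∅, s3→{s5}, s5→{s0}; union {s0, s5}; ε-closure = {s0, s3, s5}.
Read '1': s0→{s0, s5}, s3→{s0, s4, s5}, s5→∅; union {s0, s4, s5}; ε-closure = {s0, s3, s4, s5}.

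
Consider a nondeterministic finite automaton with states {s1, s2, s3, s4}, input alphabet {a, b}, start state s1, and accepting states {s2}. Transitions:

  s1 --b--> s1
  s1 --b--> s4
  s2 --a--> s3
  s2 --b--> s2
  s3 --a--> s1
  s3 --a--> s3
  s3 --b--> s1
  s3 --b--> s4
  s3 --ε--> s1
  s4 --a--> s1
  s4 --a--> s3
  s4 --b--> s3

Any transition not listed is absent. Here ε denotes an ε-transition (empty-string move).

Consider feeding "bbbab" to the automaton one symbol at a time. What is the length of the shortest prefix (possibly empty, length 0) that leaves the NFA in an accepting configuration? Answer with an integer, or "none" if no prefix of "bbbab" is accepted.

none

Start in {s1}.
Read 'b': {s1} → {s1, s4}.
Read 'b': {s1, s4} → {s1, s3, s4}.
Read 'b': {s1, s3, s4} → {s1, s3, s4}.
Read 'a': {s1, s3, s4} → {s1, s3}.
Read 'b': {s1, s3} → {s1, s4}.
No reachable set along the way intersects F.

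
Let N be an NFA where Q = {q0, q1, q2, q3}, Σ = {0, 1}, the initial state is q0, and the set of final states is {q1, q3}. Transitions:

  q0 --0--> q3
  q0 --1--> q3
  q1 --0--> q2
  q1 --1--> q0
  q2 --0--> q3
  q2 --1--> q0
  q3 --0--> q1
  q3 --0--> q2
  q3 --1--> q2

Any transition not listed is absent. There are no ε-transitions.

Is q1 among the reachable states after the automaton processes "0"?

No

Start in {q0}.
Read '0': {q0} → {q3}.
State q1 is not in {q3}.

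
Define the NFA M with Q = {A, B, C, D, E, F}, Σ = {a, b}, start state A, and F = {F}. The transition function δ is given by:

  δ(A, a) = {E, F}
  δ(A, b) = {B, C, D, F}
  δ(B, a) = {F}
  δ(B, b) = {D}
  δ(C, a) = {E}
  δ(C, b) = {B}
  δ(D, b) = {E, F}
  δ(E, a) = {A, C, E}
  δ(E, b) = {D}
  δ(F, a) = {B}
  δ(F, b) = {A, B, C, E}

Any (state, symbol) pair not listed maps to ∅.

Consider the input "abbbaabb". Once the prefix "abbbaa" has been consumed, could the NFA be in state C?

Yes

Start in {A}.
Read 'a': A→{E, F}; now {E, F}.
Read 'b': E→{D}, F→{A, B, C, E}; now {A, B, C, D, E}.
Read 'b': A→{B, C, D, F}, B→{D}, C→{B}, D→{E, F}, E→{D}; now {B, C, D, E, F}.
Read 'b': B→{D}, C→{B}, D→{E, F}, E→{D}, F→{A, B, C, E}; now {A, B, C, D, E, F}.
Read 'a': A→{E, F}, B→{F}, C→{E}, D→∅, E→{A, C, E}, F→{B}; now {A, B, C, E, F}.
Read 'a': A→{E, F}, B→{F}, C→{E}, E→{A, C, E}, F→{B}; now {A, B, C, E, F}.
State C is in {A, B, C, E, F}.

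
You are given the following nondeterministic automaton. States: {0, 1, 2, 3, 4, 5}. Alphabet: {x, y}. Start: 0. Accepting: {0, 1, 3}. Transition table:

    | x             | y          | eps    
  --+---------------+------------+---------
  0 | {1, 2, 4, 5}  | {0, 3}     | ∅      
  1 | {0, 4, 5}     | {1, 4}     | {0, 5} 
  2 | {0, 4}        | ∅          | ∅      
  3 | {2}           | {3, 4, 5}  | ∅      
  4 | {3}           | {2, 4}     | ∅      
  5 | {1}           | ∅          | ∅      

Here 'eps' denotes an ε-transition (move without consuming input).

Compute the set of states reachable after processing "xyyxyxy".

{0, 1, 2, 3, 4, 5}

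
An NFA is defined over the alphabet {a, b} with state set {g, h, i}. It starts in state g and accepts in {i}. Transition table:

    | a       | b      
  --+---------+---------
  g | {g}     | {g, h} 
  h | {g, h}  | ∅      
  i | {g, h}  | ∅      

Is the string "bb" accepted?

Start in {g}.
Read 'b': {g} → {g, h}.
Read 'b': {g, h} → {g, h}.
The final set {g, h} contains no accepting state.

No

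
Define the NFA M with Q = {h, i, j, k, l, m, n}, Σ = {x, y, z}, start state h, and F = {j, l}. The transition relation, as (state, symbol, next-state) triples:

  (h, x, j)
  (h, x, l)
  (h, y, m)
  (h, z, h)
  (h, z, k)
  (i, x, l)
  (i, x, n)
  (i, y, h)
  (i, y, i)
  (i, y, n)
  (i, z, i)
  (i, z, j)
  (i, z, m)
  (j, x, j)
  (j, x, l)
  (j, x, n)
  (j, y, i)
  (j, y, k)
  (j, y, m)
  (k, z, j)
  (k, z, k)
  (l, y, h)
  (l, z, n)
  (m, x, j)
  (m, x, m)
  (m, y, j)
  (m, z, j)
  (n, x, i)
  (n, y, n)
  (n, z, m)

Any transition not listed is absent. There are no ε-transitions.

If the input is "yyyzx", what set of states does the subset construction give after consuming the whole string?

{j, l, m, n}

Start in {h}.
Read 'y': h→{m}; now {m}.
Read 'y': m→{j}; now {j}.
Read 'y': j→{i, k, m}; now {i, k, m}.
Read 'z': i→{i, j, m}, k→{j, k}, m→{j}; now {i, j, k, m}.
Read 'x': i→{l, n}, j→{j, l, n}, k→∅, m→{j, m}; now {j, l, m, n}.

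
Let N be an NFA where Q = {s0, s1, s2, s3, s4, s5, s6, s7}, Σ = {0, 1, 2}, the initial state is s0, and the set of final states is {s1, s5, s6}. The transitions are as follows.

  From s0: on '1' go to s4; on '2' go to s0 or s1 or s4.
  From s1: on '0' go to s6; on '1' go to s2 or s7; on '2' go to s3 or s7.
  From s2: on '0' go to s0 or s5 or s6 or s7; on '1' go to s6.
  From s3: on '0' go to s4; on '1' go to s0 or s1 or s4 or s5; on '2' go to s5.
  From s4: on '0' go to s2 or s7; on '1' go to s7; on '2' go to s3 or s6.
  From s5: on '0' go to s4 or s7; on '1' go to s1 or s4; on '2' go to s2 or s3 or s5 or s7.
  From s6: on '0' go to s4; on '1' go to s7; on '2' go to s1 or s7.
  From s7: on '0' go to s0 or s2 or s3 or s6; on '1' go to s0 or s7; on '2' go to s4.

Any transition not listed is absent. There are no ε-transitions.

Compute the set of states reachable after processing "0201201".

Start in {s0}.
Read '0': s0→∅; now ∅.
The set is empty and remains empty for the remaining 6 symbols.

∅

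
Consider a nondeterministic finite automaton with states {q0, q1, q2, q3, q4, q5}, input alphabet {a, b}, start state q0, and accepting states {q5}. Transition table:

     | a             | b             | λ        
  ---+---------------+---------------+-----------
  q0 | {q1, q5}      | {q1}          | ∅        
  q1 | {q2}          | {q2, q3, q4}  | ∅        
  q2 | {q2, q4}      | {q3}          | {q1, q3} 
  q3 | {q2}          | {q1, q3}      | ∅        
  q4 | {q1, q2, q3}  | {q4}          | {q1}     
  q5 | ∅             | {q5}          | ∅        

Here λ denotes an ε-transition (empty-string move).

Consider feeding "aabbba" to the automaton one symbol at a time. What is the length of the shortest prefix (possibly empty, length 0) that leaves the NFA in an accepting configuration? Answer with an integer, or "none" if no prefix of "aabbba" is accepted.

Start in {q0}.
Read 'a': q0→{q1, q5}; now {q1, q5}.
None of the earlier sets intersect F, but {q1, q5} does.

1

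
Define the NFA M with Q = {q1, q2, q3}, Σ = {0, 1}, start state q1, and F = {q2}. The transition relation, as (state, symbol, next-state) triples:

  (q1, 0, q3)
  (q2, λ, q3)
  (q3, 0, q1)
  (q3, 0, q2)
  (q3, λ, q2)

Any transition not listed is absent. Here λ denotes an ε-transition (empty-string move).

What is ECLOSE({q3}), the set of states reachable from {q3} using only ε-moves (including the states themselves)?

Begin with {q3}.
ε-move q3 → q2; add q2.

{q2, q3}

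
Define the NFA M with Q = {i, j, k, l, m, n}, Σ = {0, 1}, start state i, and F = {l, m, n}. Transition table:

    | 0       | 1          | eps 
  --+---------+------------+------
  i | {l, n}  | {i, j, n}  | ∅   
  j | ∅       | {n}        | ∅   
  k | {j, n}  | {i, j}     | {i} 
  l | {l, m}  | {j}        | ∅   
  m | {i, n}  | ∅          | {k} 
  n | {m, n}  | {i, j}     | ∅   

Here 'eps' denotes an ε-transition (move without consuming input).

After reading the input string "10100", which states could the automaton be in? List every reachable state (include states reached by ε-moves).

Start in {i}.
Read '1': i→{i, j, n}; now {i, j, n}.
Read '0': i→{l, n}, j→∅, n→{m, n}; union {l, m, n}; ε-closure = {i, k, l, m, n}.
Read '1': i→{i, j, n}, k→{i, j}, l→{j}, m→∅, n→{i, j}; now {i, j, n}.
Read '0': i→{l, n}, j→∅, n→{m, n}; union {l, m, n}; ε-closure = {i, k, l, m, n}.
Read '0': i→{l, n}, k→{j, n}, l→{l, m}, m→{i, n}, n→{m, n}; union {i, j, l, m, n}; ε-closure = {i, j, k, l, m, n}.

{i, j, k, l, m, n}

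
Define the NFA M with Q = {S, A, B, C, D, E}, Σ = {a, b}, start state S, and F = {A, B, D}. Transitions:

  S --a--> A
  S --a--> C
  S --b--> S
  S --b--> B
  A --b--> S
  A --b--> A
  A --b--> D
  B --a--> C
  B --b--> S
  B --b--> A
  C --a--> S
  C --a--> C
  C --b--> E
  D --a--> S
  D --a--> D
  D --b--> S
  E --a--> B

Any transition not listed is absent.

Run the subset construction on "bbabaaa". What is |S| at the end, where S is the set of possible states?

Start in {S}.
Read 'b': {S} → {S, B}.
Read 'b': {S, B} → {S, A, B}.
Read 'a': {S, A, B} → {A, C}.
Read 'b': {A, C} → {S, A, D, E}.
Read 'a': {S, A, D, E} → {S, A, B, C, D}.
Read 'a': {S, A, B, C, D} → {S, A, C, D}.
Read 'a': {S, A, C, D} → {S, A, C, D}.
That set has 4 states.

4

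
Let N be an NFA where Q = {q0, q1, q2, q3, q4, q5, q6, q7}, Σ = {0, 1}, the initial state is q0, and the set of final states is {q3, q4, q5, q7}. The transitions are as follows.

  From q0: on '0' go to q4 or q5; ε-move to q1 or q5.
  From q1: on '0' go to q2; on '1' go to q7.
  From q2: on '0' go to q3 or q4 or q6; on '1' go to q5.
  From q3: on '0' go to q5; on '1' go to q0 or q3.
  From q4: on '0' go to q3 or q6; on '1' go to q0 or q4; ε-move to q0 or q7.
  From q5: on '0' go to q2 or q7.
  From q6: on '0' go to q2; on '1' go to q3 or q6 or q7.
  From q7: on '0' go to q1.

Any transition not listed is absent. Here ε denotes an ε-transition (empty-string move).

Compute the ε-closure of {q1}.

Begin with {q1}.
No ε-moves leave this set, so the closure equals the set itself.

{q1}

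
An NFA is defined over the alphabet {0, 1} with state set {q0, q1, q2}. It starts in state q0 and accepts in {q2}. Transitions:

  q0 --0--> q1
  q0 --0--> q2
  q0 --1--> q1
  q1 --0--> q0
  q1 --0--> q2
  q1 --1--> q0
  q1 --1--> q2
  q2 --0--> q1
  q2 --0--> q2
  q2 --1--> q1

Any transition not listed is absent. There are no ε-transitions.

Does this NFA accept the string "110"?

Yes

Start in {q0}.
Read '1': q0→{q1}; now {q1}.
Read '1': q1→{q0, q2}; now {q0, q2}.
Read '0': q0→{q1, q2}, q2→{q1, q2}; now {q1, q2}.
The final set {q1, q2} contains the accepting state q2.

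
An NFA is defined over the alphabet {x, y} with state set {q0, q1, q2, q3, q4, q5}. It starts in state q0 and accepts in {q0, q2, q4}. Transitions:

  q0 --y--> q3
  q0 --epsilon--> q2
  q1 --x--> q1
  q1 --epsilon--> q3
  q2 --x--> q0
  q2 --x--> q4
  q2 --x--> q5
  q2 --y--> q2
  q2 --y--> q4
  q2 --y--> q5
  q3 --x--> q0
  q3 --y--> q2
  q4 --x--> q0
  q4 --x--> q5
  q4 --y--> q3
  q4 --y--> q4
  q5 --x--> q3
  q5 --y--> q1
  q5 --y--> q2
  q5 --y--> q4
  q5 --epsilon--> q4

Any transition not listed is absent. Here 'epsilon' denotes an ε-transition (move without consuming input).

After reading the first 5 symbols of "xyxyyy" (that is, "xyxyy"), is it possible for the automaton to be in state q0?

Start: ε-closure({q0}) = {q0, q2}.
Read 'x': {q0, q2} → {q0, q2, q4, q5}.
Read 'y': {q0, q2, q4, q5} → {q1, q2, q3, q4, q5}.
Read 'x': {q1, q2, q3, q4, q5} → {q0, q1, q2, q3, q4, q5}.
Read 'y': {q0, q1, q2, q3, q4, q5} → {q1, q2, q3, q4, q5}.
Read 'y': {q1, q2, q3, q4, q5} → {q1, q2, q3, q4, q5}.
State q0 is not in {q1, q2, q3, q4, q5}.

No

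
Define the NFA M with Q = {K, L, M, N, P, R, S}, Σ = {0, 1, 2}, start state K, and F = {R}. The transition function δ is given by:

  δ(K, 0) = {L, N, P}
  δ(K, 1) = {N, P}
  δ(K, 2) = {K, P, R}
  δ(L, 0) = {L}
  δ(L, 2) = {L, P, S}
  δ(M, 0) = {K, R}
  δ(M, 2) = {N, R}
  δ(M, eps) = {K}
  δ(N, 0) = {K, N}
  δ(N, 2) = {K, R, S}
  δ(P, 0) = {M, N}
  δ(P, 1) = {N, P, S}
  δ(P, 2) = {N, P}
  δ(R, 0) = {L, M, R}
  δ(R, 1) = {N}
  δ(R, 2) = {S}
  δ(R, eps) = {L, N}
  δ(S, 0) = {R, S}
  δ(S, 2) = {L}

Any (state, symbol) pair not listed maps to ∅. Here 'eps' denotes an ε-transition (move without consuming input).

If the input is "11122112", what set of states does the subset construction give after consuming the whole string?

Start in {K}.
Read '1': K→{N, P}; now {N, P}.
Read '1': N→∅, P→{N, P, S}; now {N, P, S}.
Read '1': N→∅, P→{N, P, S}, S→∅; now {N, P, S}.
Read '2': N→{K, R, S}, P→{N, P}, S→{L}; now {K, L, N, P, R, S}.
Read '2': K→{K, P, R}, L→{L, P, S}, N→{K, R, S}, P→{N, P}, R→{S}, S→{L}; now {K, L, N, P, R, S}.
Read '1': K→{N, P}, L→∅, N→∅, P→{N, P, S}, R→{N}, S→∅; now {N, P, S}.
Read '1': N→∅, P→{N, P, S}, S→∅; now {N, P, S}.
Read '2': N→{K, R, S}, P→{N, P}, S→{L}; now {K, L, N, P, R, S}.

{K, L, N, P, R, S}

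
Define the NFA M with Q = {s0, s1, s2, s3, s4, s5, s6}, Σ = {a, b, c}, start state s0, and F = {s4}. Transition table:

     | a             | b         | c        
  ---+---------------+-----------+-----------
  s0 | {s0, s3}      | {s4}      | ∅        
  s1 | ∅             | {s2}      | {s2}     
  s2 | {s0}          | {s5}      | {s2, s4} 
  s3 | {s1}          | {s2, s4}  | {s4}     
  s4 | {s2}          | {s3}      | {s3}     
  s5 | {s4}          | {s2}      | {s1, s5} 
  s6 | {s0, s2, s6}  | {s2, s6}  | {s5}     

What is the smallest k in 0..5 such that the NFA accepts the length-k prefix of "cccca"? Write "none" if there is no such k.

Start in {s0}.
Read 'c': {s0} → ∅.
The set is empty and remains empty for the remaining 4 symbols.
No reachable set along the way intersects F.

none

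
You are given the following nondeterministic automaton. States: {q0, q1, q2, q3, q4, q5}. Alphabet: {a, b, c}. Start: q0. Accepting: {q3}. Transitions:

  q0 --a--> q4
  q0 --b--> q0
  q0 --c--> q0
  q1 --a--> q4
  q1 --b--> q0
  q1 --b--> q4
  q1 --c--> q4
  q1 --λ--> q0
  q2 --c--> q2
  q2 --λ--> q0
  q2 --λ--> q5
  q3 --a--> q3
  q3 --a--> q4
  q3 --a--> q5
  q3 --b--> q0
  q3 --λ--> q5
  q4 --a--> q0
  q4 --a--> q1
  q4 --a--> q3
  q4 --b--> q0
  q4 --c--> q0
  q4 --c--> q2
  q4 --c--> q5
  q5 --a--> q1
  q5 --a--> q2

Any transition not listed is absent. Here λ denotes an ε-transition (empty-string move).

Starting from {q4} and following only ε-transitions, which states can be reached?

{q4}

Begin with {q4}.
No ε-moves leave this set, so the closure equals the set itself.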